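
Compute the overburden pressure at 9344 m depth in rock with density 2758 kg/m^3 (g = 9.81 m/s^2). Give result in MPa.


P = rho * g * z / 1e6
= 2758 * 9.81 * 9344 / 1e6
= 252811077.12 / 1e6
= 252.8111 MPa

252.8111


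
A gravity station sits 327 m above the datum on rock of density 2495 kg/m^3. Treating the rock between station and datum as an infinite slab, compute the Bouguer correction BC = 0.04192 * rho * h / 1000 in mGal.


BC = 0.04192 * rho * h / 1000
= 0.04192 * 2495 * 327 / 1000
= 34.2011 mGal

34.2011


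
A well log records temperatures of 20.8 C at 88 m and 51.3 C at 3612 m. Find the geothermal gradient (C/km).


dT = 51.3 - 20.8 = 30.5 C
dz = 3612 - 88 = 3524 m
gradient = dT/dz * 1000 = 30.5/3524 * 1000 = 8.6549 C/km

8.6549


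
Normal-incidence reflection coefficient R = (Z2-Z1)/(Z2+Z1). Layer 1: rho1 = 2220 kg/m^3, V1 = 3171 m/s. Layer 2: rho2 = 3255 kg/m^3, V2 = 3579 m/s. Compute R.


Z1 = 2220 * 3171 = 7039620
Z2 = 3255 * 3579 = 11649645
R = (11649645 - 7039620) / (11649645 + 7039620) = 4610025 / 18689265 = 0.2467

0.2467


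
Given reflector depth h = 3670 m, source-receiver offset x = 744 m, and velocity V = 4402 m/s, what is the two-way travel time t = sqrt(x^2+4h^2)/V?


x^2 + 4h^2 = 744^2 + 4*3670^2 = 553536 + 53875600 = 54429136
sqrt(54429136) = 7377.6105
t = 7377.6105 / 4402 = 1.676 s

1.676


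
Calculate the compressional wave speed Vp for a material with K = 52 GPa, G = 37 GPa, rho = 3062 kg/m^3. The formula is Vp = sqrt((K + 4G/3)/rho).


First compute the effective modulus:
K + 4G/3 = 52e9 + 4*37e9/3 = 101333333333.33 Pa
Then divide by density:
101333333333.33 / 3062 = 33093838.4498 Pa/(kg/m^3)
Take the square root:
Vp = sqrt(33093838.4498) = 5752.72 m/s

5752.72


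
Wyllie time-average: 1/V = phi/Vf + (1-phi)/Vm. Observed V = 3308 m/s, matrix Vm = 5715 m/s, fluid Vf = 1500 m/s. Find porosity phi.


1/V - 1/Vm = 1/3308 - 1/5715 = 0.00012732
1/Vf - 1/Vm = 1/1500 - 1/5715 = 0.00049169
phi = 0.00012732 / 0.00049169 = 0.2589

0.2589


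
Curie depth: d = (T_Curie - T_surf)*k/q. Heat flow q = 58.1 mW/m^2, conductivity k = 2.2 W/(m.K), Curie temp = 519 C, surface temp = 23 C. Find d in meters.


T_Curie - T_surf = 519 - 23 = 496 C
Convert q to W/m^2: 58.1 mW/m^2 = 0.0581 W/m^2
d = 496 * 2.2 / 0.0581 = 18781.41 m

18781.41


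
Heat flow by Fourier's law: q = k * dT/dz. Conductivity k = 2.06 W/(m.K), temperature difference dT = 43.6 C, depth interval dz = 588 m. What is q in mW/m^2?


q = k * dT / dz * 1000
= 2.06 * 43.6 / 588 * 1000
= 0.152748 * 1000
= 152.7483 mW/m^2

152.7483


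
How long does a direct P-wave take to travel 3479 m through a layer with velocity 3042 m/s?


t = x / V
= 3479 / 3042
= 1.1437 s

1.1437


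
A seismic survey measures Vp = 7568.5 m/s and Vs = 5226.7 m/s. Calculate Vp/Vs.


Vp/Vs = 7568.5 / 5226.7
= 1.448

1.448


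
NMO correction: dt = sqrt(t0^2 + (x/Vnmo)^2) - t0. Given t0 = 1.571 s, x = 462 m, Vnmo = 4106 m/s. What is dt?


x/Vnmo = 462/4106 = 0.112518
(x/Vnmo)^2 = 0.01266
t0^2 = 2.468041
sqrt(2.468041 + 0.01266) = 1.575024
dt = 1.575024 - 1.571 = 0.004024

0.004024


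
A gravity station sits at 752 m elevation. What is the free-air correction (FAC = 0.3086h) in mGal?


FAC = 0.3086 * h
= 0.3086 * 752
= 232.0672 mGal

232.0672


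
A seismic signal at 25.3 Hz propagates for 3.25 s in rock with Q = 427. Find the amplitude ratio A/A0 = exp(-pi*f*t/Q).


pi*f*t/Q = pi*25.3*3.25/427 = 0.604959
A/A0 = exp(-0.604959) = 0.546097

0.546097


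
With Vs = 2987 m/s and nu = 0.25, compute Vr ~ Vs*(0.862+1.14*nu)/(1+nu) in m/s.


Numerator factor = 0.862 + 1.14*0.25 = 1.147
Denominator = 1 + 0.25 = 1.25
Vr = 2987 * 1.147 / 1.25 = 2740.87 m/s

2740.87


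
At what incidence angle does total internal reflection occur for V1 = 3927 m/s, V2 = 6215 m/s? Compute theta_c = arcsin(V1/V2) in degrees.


V1/V2 = 3927/6215 = 0.631858
theta_c = arcsin(0.631858) = 39.1874 degrees

39.1874


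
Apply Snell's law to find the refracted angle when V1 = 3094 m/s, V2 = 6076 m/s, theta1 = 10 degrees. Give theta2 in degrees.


sin(theta1) = sin(10 deg) = 0.173648
sin(theta2) = V2/V1 * sin(theta1) = 6076/3094 * 0.173648 = 0.34101
theta2 = arcsin(0.34101) = 19.9384 degrees

19.9384


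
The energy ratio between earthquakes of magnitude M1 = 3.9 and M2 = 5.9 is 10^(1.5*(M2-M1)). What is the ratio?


M2 - M1 = 5.9 - 3.9 = 2.0
1.5 * 2.0 = 3.0
ratio = 10^3.0 = 1000.0

1000.0


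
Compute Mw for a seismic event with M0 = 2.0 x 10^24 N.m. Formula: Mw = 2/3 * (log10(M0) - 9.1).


log10(M0) = log10(2.0 x 10^24) = 24.301
Mw = 2/3 * (24.301 - 9.1)
= 2/3 * 15.201
= 10.13

10.13


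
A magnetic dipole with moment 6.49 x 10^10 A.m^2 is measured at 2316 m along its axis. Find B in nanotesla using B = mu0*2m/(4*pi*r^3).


m = 6.49 x 10^10 = 64900000000 A.m^2
2m = 129800000000 A.m^2
r^3 = 2316^3 = 12422690496
B = (4pi*10^-7) * 129800000000 / (4*pi * 12422690496) * 1e9
= 163111.490574 / 156108132800.21 * 1e9
= 1044.8622 nT

1044.8622


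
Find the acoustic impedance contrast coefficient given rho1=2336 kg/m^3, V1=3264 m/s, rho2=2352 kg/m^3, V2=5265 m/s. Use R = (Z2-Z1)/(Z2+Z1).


Z1 = 2336 * 3264 = 7624704
Z2 = 2352 * 5265 = 12383280
R = (12383280 - 7624704) / (12383280 + 7624704) = 4758576 / 20007984 = 0.2378

0.2378


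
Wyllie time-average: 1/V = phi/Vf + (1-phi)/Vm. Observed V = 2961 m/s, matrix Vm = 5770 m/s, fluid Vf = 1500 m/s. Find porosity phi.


1/V - 1/Vm = 1/2961 - 1/5770 = 0.00016441
1/Vf - 1/Vm = 1/1500 - 1/5770 = 0.00049336
phi = 0.00016441 / 0.00049336 = 0.3333

0.3333


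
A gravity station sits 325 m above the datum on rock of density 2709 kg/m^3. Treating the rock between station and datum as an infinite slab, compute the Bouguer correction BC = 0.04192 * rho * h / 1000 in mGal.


BC = 0.04192 * rho * h / 1000
= 0.04192 * 2709 * 325 / 1000
= 36.9074 mGal

36.9074


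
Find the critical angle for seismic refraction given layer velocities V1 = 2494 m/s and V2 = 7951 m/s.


V1/V2 = 2494/7951 = 0.313671
theta_c = arcsin(0.313671) = 18.2806 degrees

18.2806


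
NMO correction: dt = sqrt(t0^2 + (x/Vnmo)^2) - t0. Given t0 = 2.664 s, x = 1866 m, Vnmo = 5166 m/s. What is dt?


x/Vnmo = 1866/5166 = 0.361208
(x/Vnmo)^2 = 0.130471
t0^2 = 7.096896
sqrt(7.096896 + 0.130471) = 2.688376
dt = 2.688376 - 2.664 = 0.024376

0.024376


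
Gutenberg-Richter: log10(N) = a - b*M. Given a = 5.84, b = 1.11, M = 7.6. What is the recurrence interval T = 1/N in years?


log10(N) = 5.84 - 1.11*7.6 = -2.596
N = 10^-2.596 = 0.002535
T = 1/N = 1/0.002535 = 394.4573 years

394.4573


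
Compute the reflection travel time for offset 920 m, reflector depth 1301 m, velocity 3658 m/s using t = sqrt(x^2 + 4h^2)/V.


x^2 + 4h^2 = 920^2 + 4*1301^2 = 846400 + 6770404 = 7616804
sqrt(7616804) = 2759.8558
t = 2759.8558 / 3658 = 0.7545 s

0.7545


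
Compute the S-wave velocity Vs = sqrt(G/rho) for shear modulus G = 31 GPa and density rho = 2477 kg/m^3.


Convert G to Pa: G = 31e9 Pa
Compute G/rho = 31e9 / 2477 = 12515139.2814
Vs = sqrt(12515139.2814) = 3537.67 m/s

3537.67


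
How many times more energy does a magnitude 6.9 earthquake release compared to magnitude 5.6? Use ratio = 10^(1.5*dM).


M2 - M1 = 6.9 - 5.6 = 1.3
1.5 * 1.3 = 1.95
ratio = 10^1.95 = 89.13

89.13


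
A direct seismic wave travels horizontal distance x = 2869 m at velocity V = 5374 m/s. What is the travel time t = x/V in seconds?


t = x / V
= 2869 / 5374
= 0.5339 s

0.5339


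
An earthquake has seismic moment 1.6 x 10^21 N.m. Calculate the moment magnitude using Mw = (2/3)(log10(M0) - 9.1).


log10(M0) = log10(1.6 x 10^21) = 21.2041
Mw = 2/3 * (21.2041 - 9.1)
= 2/3 * 12.1041
= 8.07

8.07


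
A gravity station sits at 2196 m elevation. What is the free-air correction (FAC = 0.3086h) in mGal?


FAC = 0.3086 * h
= 0.3086 * 2196
= 677.6856 mGal

677.6856


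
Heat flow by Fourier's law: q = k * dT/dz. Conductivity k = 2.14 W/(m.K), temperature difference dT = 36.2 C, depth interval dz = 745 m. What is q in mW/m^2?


q = k * dT / dz * 1000
= 2.14 * 36.2 / 745 * 1000
= 0.103984 * 1000
= 103.9839 mW/m^2

103.9839


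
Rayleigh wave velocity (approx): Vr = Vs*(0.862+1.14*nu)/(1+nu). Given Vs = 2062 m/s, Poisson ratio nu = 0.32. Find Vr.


Numerator factor = 0.862 + 1.14*0.32 = 1.2268
Denominator = 1 + 0.32 = 1.32
Vr = 2062 * 1.2268 / 1.32 = 1916.41 m/s

1916.41


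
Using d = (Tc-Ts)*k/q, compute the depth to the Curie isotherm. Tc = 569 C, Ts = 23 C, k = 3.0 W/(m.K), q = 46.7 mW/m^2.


T_Curie - T_surf = 569 - 23 = 546 C
Convert q to W/m^2: 46.7 mW/m^2 = 0.0467 W/m^2
d = 546 * 3.0 / 0.0467 = 35074.95 m

35074.95


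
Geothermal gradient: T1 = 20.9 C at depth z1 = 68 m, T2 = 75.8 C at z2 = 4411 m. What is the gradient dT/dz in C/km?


dT = 75.8 - 20.9 = 54.9 C
dz = 4411 - 68 = 4343 m
gradient = dT/dz * 1000 = 54.9/4343 * 1000 = 12.641 C/km

12.641


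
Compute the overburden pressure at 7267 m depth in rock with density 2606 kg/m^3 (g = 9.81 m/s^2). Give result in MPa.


P = rho * g * z / 1e6
= 2606 * 9.81 * 7267 / 1e6
= 185779837.62 / 1e6
= 185.7798 MPa

185.7798


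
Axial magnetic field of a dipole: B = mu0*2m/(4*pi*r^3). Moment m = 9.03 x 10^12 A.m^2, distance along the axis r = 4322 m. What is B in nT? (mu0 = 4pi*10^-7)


m = 9.03 x 10^12 = 9030000000000 A.m^2
2m = 18060000000000 A.m^2
r^3 = 4322^3 = 80733594248
B = (4pi*10^-7) * 18060000000000 / (4*pi * 80733594248) * 1e9
= 22694865.329533 / 1014528266349.66 * 1e9
= 22369.8699 nT

22369.8699


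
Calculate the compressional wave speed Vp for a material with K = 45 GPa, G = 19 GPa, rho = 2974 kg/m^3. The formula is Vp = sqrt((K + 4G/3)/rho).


First compute the effective modulus:
K + 4G/3 = 45e9 + 4*19e9/3 = 70333333333.33 Pa
Then divide by density:
70333333333.33 / 2974 = 23649405.9628 Pa/(kg/m^3)
Take the square root:
Vp = sqrt(23649405.9628) = 4863.07 m/s

4863.07


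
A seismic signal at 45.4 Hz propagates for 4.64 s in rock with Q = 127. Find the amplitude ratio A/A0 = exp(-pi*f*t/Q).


pi*f*t/Q = pi*45.4*4.64/127 = 5.210987
A/A0 = exp(-5.210987) = 0.005456

0.005456


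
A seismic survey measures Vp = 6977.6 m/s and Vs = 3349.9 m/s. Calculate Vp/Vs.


Vp/Vs = 6977.6 / 3349.9
= 2.0829

2.0829


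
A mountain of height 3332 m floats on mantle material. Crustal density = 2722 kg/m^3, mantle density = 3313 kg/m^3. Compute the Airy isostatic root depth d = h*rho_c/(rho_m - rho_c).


rho_m - rho_c = 3313 - 2722 = 591
d = 3332 * 2722 / 591
= 9069704 / 591
= 15346.37 m

15346.37


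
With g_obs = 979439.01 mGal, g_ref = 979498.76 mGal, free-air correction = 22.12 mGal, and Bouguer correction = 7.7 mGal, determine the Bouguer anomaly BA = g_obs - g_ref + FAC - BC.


BA = g_obs - g_ref + FAC - BC
= 979439.01 - 979498.76 + 22.12 - 7.7
= -45.33 mGal

-45.33


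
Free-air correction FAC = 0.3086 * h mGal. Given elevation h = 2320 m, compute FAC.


FAC = 0.3086 * h
= 0.3086 * 2320
= 715.952 mGal

715.952


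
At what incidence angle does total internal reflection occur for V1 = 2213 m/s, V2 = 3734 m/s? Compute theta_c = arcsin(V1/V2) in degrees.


V1/V2 = 2213/3734 = 0.592662
theta_c = arcsin(0.592662) = 36.3461 degrees

36.3461


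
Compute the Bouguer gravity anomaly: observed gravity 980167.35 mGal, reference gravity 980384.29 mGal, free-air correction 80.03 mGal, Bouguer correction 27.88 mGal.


BA = g_obs - g_ref + FAC - BC
= 980167.35 - 980384.29 + 80.03 - 27.88
= -164.79 mGal

-164.79


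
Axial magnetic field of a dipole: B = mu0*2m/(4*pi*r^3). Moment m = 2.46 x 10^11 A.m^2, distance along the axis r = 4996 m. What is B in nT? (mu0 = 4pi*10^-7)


m = 2.46 x 10^11 = 246000000000 A.m^2
2m = 492000000000 A.m^2
r^3 = 4996^3 = 124700239936
B = (4pi*10^-7) * 492000000000 / (4*pi * 124700239936) * 1e9
= 618265.434226 / 1567029430735.29 * 1e9
= 394.5462 nT

394.5462


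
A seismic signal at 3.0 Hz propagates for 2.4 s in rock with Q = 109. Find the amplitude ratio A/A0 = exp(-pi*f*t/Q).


pi*f*t/Q = pi*3.0*2.4/109 = 0.207518
A/A0 = exp(-0.207518) = 0.812599

0.812599


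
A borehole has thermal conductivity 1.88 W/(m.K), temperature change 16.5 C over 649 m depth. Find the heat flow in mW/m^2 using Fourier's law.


q = k * dT / dz * 1000
= 1.88 * 16.5 / 649 * 1000
= 0.047797 * 1000
= 47.7966 mW/m^2

47.7966


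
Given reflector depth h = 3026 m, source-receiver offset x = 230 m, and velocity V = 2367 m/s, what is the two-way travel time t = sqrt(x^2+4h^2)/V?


x^2 + 4h^2 = 230^2 + 4*3026^2 = 52900 + 36626704 = 36679604
sqrt(36679604) = 6056.3689
t = 6056.3689 / 2367 = 2.5587 s

2.5587


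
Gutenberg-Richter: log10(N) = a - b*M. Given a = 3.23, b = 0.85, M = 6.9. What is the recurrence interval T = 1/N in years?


log10(N) = 3.23 - 0.85*6.9 = -2.635
N = 10^-2.635 = 0.002317
T = 1/N = 1/0.002317 = 431.5191 years

431.5191


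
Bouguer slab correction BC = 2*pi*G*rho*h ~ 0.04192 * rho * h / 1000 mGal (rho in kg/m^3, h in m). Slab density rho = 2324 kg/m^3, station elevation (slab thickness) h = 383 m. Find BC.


BC = 0.04192 * rho * h / 1000
= 0.04192 * 2324 * 383 / 1000
= 37.3127 mGal

37.3127


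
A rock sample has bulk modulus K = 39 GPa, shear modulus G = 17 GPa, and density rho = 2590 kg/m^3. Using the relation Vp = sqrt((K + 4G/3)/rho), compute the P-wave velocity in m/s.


First compute the effective modulus:
K + 4G/3 = 39e9 + 4*17e9/3 = 61666666666.67 Pa
Then divide by density:
61666666666.67 / 2590 = 23809523.8095 Pa/(kg/m^3)
Take the square root:
Vp = sqrt(23809523.8095) = 4879.5 m/s

4879.5


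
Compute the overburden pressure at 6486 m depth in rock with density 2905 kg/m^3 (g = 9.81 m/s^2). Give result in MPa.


P = rho * g * z / 1e6
= 2905 * 9.81 * 6486 / 1e6
= 184838352.3 / 1e6
= 184.8384 MPa

184.8384


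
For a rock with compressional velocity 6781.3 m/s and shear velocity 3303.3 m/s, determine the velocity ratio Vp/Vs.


Vp/Vs = 6781.3 / 3303.3
= 2.0529

2.0529


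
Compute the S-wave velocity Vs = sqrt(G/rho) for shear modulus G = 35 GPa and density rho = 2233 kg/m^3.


Convert G to Pa: G = 35e9 Pa
Compute G/rho = 35e9 / 2233 = 15673981.1912
Vs = sqrt(15673981.1912) = 3959.04 m/s

3959.04


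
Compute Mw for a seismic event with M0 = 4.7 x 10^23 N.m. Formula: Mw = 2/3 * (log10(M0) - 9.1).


log10(M0) = log10(4.7 x 10^23) = 23.6721
Mw = 2/3 * (23.6721 - 9.1)
= 2/3 * 14.5721
= 9.71

9.71


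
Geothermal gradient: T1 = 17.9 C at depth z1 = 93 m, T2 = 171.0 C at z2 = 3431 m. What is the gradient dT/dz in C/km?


dT = 171.0 - 17.9 = 153.1 C
dz = 3431 - 93 = 3338 m
gradient = dT/dz * 1000 = 153.1/3338 * 1000 = 45.8658 C/km

45.8658


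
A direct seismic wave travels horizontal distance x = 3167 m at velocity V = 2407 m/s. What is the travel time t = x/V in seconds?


t = x / V
= 3167 / 2407
= 1.3157 s

1.3157


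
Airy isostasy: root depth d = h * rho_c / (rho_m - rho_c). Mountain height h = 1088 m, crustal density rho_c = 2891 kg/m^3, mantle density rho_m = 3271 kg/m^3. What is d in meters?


rho_m - rho_c = 3271 - 2891 = 380
d = 1088 * 2891 / 380
= 3145408 / 380
= 8277.39 m

8277.39


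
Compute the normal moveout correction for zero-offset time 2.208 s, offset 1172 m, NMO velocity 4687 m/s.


x/Vnmo = 1172/4687 = 0.250053
(x/Vnmo)^2 = 0.062527
t0^2 = 4.875264
sqrt(4.875264 + 0.062527) = 2.222114
dt = 2.222114 - 2.208 = 0.014114

0.014114


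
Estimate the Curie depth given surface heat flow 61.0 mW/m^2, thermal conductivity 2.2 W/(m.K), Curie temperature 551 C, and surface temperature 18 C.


T_Curie - T_surf = 551 - 18 = 533 C
Convert q to W/m^2: 61.0 mW/m^2 = 0.061 W/m^2
d = 533 * 2.2 / 0.061 = 19222.95 m

19222.95


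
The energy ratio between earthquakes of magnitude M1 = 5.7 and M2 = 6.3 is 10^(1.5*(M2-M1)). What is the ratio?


M2 - M1 = 6.3 - 5.7 = 0.6
1.5 * 0.6 = 0.9
ratio = 10^0.9 = 7.94

7.94


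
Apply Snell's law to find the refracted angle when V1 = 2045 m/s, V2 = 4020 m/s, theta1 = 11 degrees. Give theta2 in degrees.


sin(theta1) = sin(11 deg) = 0.190809
sin(theta2) = V2/V1 * sin(theta1) = 4020/2045 * 0.190809 = 0.375087
theta2 = arcsin(0.375087) = 22.0297 degrees

22.0297


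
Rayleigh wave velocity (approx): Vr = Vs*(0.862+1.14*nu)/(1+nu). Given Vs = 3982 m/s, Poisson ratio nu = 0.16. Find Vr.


Numerator factor = 0.862 + 1.14*0.16 = 1.0444
Denominator = 1 + 0.16 = 1.16
Vr = 3982 * 1.0444 / 1.16 = 3585.17 m/s

3585.17


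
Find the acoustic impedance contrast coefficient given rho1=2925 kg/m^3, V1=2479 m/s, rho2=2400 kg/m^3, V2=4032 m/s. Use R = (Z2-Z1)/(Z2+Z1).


Z1 = 2925 * 2479 = 7251075
Z2 = 2400 * 4032 = 9676800
R = (9676800 - 7251075) / (9676800 + 7251075) = 2425725 / 16927875 = 0.1433

0.1433


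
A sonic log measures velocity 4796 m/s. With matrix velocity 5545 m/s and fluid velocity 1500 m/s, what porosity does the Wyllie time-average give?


1/V - 1/Vm = 1/4796 - 1/5545 = 2.816e-05
1/Vf - 1/Vm = 1/1500 - 1/5545 = 0.00048632
phi = 2.816e-05 / 0.00048632 = 0.0579

0.0579


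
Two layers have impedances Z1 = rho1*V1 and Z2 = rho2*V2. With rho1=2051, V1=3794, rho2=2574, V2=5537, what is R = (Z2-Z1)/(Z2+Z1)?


Z1 = 2051 * 3794 = 7781494
Z2 = 2574 * 5537 = 14252238
R = (14252238 - 7781494) / (14252238 + 7781494) = 6470744 / 22033732 = 0.2937

0.2937


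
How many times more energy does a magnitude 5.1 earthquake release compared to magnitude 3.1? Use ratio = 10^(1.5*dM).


M2 - M1 = 5.1 - 3.1 = 2.0
1.5 * 2.0 = 3.0
ratio = 10^3.0 = 1000.0

1000.0


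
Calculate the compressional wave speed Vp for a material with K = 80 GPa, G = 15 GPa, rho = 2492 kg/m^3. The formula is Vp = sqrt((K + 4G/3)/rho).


First compute the effective modulus:
K + 4G/3 = 80e9 + 4*15e9/3 = 100000000000.0 Pa
Then divide by density:
100000000000.0 / 2492 = 40128410.9149 Pa/(kg/m^3)
Take the square root:
Vp = sqrt(40128410.9149) = 6334.7 m/s

6334.7


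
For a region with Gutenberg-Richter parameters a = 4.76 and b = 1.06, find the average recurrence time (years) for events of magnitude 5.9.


log10(N) = 4.76 - 1.06*5.9 = -1.494
N = 10^-1.494 = 0.032063
T = 1/N = 1/0.032063 = 31.1889 years

31.1889


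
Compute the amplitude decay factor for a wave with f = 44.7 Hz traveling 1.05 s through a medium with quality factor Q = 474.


pi*f*t/Q = pi*44.7*1.05/474 = 0.311077
A/A0 = exp(-0.311077) = 0.732657

0.732657


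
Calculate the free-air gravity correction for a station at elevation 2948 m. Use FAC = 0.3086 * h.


FAC = 0.3086 * h
= 0.3086 * 2948
= 909.7528 mGal

909.7528


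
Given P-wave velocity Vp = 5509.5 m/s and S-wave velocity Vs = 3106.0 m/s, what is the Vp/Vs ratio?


Vp/Vs = 5509.5 / 3106.0
= 1.7738

1.7738


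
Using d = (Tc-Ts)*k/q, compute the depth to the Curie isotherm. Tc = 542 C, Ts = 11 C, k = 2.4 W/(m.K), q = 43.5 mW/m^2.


T_Curie - T_surf = 542 - 11 = 531 C
Convert q to W/m^2: 43.5 mW/m^2 = 0.0435 W/m^2
d = 531 * 2.4 / 0.0435 = 29296.55 m

29296.55


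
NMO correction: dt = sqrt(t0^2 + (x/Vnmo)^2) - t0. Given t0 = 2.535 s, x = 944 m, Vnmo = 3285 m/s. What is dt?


x/Vnmo = 944/3285 = 0.287367
(x/Vnmo)^2 = 0.08258
t0^2 = 6.426225
sqrt(6.426225 + 0.08258) = 2.551236
dt = 2.551236 - 2.535 = 0.016236

0.016236


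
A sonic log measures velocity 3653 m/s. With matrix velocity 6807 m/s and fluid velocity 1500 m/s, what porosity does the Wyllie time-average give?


1/V - 1/Vm = 1/3653 - 1/6807 = 0.00012684
1/Vf - 1/Vm = 1/1500 - 1/6807 = 0.00051976
phi = 0.00012684 / 0.00051976 = 0.244

0.244


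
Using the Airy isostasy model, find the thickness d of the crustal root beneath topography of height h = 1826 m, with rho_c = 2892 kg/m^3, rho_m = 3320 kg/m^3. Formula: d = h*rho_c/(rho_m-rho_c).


rho_m - rho_c = 3320 - 2892 = 428
d = 1826 * 2892 / 428
= 5280792 / 428
= 12338.3 m

12338.3


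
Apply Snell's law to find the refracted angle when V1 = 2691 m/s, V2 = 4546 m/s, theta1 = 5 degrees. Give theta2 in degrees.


sin(theta1) = sin(5 deg) = 0.087156
sin(theta2) = V2/V1 * sin(theta1) = 4546/2691 * 0.087156 = 0.147235
theta2 = arcsin(0.147235) = 8.4667 degrees

8.4667


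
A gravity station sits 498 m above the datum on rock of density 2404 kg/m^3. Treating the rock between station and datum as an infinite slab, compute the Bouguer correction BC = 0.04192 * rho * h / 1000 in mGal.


BC = 0.04192 * rho * h / 1000
= 0.04192 * 2404 * 498 / 1000
= 50.1863 mGal

50.1863


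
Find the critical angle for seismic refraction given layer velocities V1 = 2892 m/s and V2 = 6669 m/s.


V1/V2 = 2892/6669 = 0.433648
theta_c = arcsin(0.433648) = 25.6993 degrees

25.6993


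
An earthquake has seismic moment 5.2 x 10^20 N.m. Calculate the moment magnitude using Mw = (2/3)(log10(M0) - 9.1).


log10(M0) = log10(5.2 x 10^20) = 20.716
Mw = 2/3 * (20.716 - 9.1)
= 2/3 * 11.616
= 7.74

7.74


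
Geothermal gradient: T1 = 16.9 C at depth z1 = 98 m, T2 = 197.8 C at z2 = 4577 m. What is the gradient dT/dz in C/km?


dT = 197.8 - 16.9 = 180.9 C
dz = 4577 - 98 = 4479 m
gradient = dT/dz * 1000 = 180.9/4479 * 1000 = 40.3885 C/km

40.3885


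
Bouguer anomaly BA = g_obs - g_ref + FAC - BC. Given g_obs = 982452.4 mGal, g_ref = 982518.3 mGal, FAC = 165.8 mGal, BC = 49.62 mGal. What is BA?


BA = g_obs - g_ref + FAC - BC
= 982452.4 - 982518.3 + 165.8 - 49.62
= 50.28 mGal

50.28


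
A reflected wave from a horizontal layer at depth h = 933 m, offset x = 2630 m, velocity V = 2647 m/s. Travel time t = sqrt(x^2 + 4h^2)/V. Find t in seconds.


x^2 + 4h^2 = 2630^2 + 4*933^2 = 6916900 + 3481956 = 10398856
sqrt(10398856) = 3224.7257
t = 3224.7257 / 2647 = 1.2183 s

1.2183


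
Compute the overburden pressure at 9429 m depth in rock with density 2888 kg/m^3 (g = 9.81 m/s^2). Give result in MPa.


P = rho * g * z / 1e6
= 2888 * 9.81 * 9429 / 1e6
= 267135639.12 / 1e6
= 267.1356 MPa

267.1356


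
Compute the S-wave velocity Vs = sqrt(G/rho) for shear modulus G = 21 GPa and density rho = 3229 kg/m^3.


Convert G to Pa: G = 21e9 Pa
Compute G/rho = 21e9 / 3229 = 6503561.4741
Vs = sqrt(6503561.4741) = 2550.21 m/s

2550.21


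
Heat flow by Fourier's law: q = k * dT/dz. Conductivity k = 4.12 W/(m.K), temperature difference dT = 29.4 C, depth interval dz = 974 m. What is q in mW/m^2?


q = k * dT / dz * 1000
= 4.12 * 29.4 / 974 * 1000
= 0.124361 * 1000
= 124.3614 mW/m^2

124.3614


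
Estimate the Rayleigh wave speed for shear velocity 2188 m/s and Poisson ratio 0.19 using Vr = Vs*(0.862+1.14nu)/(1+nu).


Numerator factor = 0.862 + 1.14*0.19 = 1.0786
Denominator = 1 + 0.19 = 1.19
Vr = 2188 * 1.0786 / 1.19 = 1983.17 m/s

1983.17


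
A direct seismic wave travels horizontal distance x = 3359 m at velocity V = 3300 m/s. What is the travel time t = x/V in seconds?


t = x / V
= 3359 / 3300
= 1.0179 s

1.0179


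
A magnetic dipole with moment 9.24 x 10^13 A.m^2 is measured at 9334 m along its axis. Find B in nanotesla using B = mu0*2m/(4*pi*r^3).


m = 9.24 x 10^13 = 92400000000000 A.m^2
2m = 184800000000000 A.m^2
r^3 = 9334^3 = 813211271704
B = (4pi*10^-7) * 184800000000000 / (4*pi * 813211271704) * 1e9
= 232226528.953358 / 10219114228006.8 * 1e9
= 22724.7219 nT

22724.7219


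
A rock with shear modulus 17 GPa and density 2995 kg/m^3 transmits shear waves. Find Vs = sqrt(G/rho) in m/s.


Convert G to Pa: G = 17e9 Pa
Compute G/rho = 17e9 / 2995 = 5676126.8781
Vs = sqrt(5676126.8781) = 2382.46 m/s

2382.46


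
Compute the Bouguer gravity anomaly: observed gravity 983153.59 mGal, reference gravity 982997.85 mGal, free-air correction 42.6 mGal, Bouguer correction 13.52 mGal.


BA = g_obs - g_ref + FAC - BC
= 983153.59 - 982997.85 + 42.6 - 13.52
= 184.82 mGal

184.82


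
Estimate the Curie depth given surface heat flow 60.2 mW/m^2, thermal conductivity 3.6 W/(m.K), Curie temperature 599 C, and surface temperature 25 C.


T_Curie - T_surf = 599 - 25 = 574 C
Convert q to W/m^2: 60.2 mW/m^2 = 0.0602 W/m^2
d = 574 * 3.6 / 0.0602 = 34325.58 m

34325.58


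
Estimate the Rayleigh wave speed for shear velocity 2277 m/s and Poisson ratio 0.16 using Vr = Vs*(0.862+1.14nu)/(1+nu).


Numerator factor = 0.862 + 1.14*0.16 = 1.0444
Denominator = 1 + 0.16 = 1.16
Vr = 2277 * 1.0444 / 1.16 = 2050.09 m/s

2050.09


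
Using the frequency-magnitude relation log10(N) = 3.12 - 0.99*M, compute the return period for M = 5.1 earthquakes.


log10(N) = 3.12 - 0.99*5.1 = -1.929
N = 10^-1.929 = 0.011776
T = 1/N = 1/0.011776 = 84.918 years

84.918


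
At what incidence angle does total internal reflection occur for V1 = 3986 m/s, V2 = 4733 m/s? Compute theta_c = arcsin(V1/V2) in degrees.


V1/V2 = 3986/4733 = 0.842172
theta_c = arcsin(0.842172) = 57.3702 degrees

57.3702


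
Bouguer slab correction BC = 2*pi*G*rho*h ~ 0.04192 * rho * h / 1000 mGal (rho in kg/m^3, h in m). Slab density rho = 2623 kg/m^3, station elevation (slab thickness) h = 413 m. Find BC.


BC = 0.04192 * rho * h / 1000
= 0.04192 * 2623 * 413 / 1000
= 45.4119 mGal

45.4119


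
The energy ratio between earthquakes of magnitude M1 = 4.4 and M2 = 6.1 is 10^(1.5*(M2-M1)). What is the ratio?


M2 - M1 = 6.1 - 4.4 = 1.7
1.5 * 1.7 = 2.55
ratio = 10^2.55 = 354.81

354.81


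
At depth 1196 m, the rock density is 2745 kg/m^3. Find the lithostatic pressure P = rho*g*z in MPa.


P = rho * g * z / 1e6
= 2745 * 9.81 * 1196 / 1e6
= 32206426.2 / 1e6
= 32.2064 MPa

32.2064


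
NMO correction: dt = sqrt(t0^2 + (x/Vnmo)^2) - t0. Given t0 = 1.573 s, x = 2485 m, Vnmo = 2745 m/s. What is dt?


x/Vnmo = 2485/2745 = 0.905282
(x/Vnmo)^2 = 0.819536
t0^2 = 2.474329
sqrt(2.474329 + 0.819536) = 1.814901
dt = 1.814901 - 1.573 = 0.241901

0.241901


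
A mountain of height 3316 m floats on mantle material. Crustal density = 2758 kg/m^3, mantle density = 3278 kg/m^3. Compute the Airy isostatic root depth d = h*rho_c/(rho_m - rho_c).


rho_m - rho_c = 3278 - 2758 = 520
d = 3316 * 2758 / 520
= 9145528 / 520
= 17587.55 m

17587.55


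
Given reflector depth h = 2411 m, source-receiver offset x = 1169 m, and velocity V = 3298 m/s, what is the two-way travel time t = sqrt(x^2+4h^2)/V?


x^2 + 4h^2 = 1169^2 + 4*2411^2 = 1366561 + 23251684 = 24618245
sqrt(24618245) = 4961.6776
t = 4961.6776 / 3298 = 1.5045 s

1.5045


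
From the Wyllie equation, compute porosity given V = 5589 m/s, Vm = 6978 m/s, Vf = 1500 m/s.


1/V - 1/Vm = 1/5589 - 1/6978 = 3.562e-05
1/Vf - 1/Vm = 1/1500 - 1/6978 = 0.00052336
phi = 3.562e-05 / 0.00052336 = 0.0681

0.0681


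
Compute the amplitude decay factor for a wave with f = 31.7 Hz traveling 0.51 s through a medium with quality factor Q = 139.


pi*f*t/Q = pi*31.7*0.51/139 = 0.365397
A/A0 = exp(-0.365397) = 0.693921

0.693921


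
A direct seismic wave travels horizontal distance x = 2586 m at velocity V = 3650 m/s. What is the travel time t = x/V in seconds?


t = x / V
= 2586 / 3650
= 0.7085 s

0.7085


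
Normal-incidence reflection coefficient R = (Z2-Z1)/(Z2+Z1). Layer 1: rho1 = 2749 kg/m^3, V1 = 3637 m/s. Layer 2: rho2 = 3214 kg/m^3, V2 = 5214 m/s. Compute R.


Z1 = 2749 * 3637 = 9998113
Z2 = 3214 * 5214 = 16757796
R = (16757796 - 9998113) / (16757796 + 9998113) = 6759683 / 26755909 = 0.2526

0.2526


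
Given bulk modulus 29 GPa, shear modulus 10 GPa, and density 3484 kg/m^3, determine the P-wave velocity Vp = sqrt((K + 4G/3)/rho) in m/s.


First compute the effective modulus:
K + 4G/3 = 29e9 + 4*10e9/3 = 42333333333.33 Pa
Then divide by density:
42333333333.33 / 3484 = 12150784.5388 Pa/(kg/m^3)
Take the square root:
Vp = sqrt(12150784.5388) = 3485.8 m/s

3485.8


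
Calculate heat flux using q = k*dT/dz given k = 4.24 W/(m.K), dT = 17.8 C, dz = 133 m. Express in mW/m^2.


q = k * dT / dz * 1000
= 4.24 * 17.8 / 133 * 1000
= 0.567459 * 1000
= 567.4586 mW/m^2

567.4586


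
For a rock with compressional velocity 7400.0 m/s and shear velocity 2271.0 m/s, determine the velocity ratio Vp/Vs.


Vp/Vs = 7400.0 / 2271.0
= 3.2585

3.2585


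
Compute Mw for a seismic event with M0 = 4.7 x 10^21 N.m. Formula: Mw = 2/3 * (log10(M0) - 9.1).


log10(M0) = log10(4.7 x 10^21) = 21.6721
Mw = 2/3 * (21.6721 - 9.1)
= 2/3 * 12.5721
= 8.38

8.38


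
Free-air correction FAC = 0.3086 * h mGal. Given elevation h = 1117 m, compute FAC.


FAC = 0.3086 * h
= 0.3086 * 1117
= 344.7062 mGal

344.7062


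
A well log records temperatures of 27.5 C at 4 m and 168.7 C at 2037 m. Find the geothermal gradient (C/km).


dT = 168.7 - 27.5 = 141.2 C
dz = 2037 - 4 = 2033 m
gradient = dT/dz * 1000 = 141.2/2033 * 1000 = 69.454 C/km

69.454


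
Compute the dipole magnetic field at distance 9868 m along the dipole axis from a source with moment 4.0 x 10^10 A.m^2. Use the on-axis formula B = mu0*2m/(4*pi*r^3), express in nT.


m = 4.0 x 10^10 = 40000000000 A.m^2
2m = 80000000000 A.m^2
r^3 = 9868^3 = 960920420032
B = (4pi*10^-7) * 80000000000 / (4*pi * 960920420032) * 1e9
= 100530.964915 / 12075282129027.8 * 1e9
= 8.3254 nT

8.3254


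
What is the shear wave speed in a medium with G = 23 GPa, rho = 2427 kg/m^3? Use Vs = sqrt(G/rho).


Convert G to Pa: G = 23e9 Pa
Compute G/rho = 23e9 / 2427 = 9476720.2307
Vs = sqrt(9476720.2307) = 3078.43 m/s

3078.43


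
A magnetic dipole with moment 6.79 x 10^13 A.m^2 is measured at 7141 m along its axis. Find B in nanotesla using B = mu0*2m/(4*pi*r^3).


m = 6.79 x 10^13 = 67900000000000 A.m^2
2m = 135800000000000 A.m^2
r^3 = 7141^3 = 364147304221
B = (4pi*10^-7) * 135800000000000 / (4*pi * 364147304221) * 1e9
= 170651312.942998 / 4576009983060.88 * 1e9
= 37292.6007 nT

37292.6007


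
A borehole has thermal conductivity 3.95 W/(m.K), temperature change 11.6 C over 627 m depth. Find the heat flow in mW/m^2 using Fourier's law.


q = k * dT / dz * 1000
= 3.95 * 11.6 / 627 * 1000
= 0.073078 * 1000
= 73.0781 mW/m^2

73.0781


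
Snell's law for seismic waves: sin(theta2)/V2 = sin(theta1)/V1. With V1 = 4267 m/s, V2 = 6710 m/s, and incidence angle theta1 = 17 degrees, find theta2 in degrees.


sin(theta1) = sin(17 deg) = 0.292372
sin(theta2) = V2/V1 * sin(theta1) = 6710/4267 * 0.292372 = 0.459764
theta2 = arcsin(0.459764) = 27.3719 degrees

27.3719


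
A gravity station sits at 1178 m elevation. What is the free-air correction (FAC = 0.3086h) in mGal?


FAC = 0.3086 * h
= 0.3086 * 1178
= 363.5308 mGal

363.5308


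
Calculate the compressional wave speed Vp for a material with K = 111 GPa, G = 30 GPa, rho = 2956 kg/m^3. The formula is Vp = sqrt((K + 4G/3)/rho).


First compute the effective modulus:
K + 4G/3 = 111e9 + 4*30e9/3 = 151000000000.0 Pa
Then divide by density:
151000000000.0 / 2956 = 51082543.9783 Pa/(kg/m^3)
Take the square root:
Vp = sqrt(51082543.9783) = 7147.21 m/s

7147.21


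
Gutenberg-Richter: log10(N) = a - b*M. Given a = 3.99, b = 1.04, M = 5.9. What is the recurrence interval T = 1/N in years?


log10(N) = 3.99 - 1.04*5.9 = -2.146
N = 10^-2.146 = 0.007145
T = 1/N = 1/0.007145 = 139.9587 years

139.9587


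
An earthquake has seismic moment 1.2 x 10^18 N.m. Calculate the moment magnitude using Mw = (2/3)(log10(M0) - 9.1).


log10(M0) = log10(1.2 x 10^18) = 18.0792
Mw = 2/3 * (18.0792 - 9.1)
= 2/3 * 8.9792
= 5.99

5.99


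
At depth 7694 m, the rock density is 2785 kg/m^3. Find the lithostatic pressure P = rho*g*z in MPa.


P = rho * g * z / 1e6
= 2785 * 9.81 * 7694 / 1e6
= 210206619.9 / 1e6
= 210.2066 MPa

210.2066


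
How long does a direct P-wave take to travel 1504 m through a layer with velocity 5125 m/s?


t = x / V
= 1504 / 5125
= 0.2935 s

0.2935


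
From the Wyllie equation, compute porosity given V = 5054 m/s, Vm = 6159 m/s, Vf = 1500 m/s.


1/V - 1/Vm = 1/5054 - 1/6159 = 3.55e-05
1/Vf - 1/Vm = 1/1500 - 1/6159 = 0.0005043
phi = 3.55e-05 / 0.0005043 = 0.0704

0.0704


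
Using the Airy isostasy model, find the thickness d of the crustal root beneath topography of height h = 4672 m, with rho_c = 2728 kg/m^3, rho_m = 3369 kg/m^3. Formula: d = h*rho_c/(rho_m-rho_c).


rho_m - rho_c = 3369 - 2728 = 641
d = 4672 * 2728 / 641
= 12745216 / 641
= 19883.33 m

19883.33


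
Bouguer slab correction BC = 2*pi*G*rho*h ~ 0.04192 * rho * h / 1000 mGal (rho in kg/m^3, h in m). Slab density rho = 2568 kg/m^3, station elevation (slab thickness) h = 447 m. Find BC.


BC = 0.04192 * rho * h / 1000
= 0.04192 * 2568 * 447 / 1000
= 48.1198 mGal

48.1198


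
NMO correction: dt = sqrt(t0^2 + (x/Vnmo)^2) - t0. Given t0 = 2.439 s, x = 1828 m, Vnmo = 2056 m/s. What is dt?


x/Vnmo = 1828/2056 = 0.889105
(x/Vnmo)^2 = 0.790508
t0^2 = 5.948721
sqrt(5.948721 + 0.790508) = 2.596002
dt = 2.596002 - 2.439 = 0.157002

0.157002


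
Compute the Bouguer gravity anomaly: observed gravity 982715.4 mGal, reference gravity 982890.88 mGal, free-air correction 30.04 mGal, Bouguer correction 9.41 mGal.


BA = g_obs - g_ref + FAC - BC
= 982715.4 - 982890.88 + 30.04 - 9.41
= -154.85 mGal

-154.85


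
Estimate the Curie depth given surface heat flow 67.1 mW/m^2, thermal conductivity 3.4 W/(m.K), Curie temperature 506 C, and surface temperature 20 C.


T_Curie - T_surf = 506 - 20 = 486 C
Convert q to W/m^2: 67.1 mW/m^2 = 0.0671 W/m^2
d = 486 * 3.4 / 0.0671 = 24625.93 m

24625.93


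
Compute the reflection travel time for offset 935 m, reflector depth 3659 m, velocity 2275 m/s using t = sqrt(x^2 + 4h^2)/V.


x^2 + 4h^2 = 935^2 + 4*3659^2 = 874225 + 53553124 = 54427349
sqrt(54427349) = 7377.4893
t = 7377.4893 / 2275 = 3.2429 s

3.2429


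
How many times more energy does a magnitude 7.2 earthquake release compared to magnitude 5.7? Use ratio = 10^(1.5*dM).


M2 - M1 = 7.2 - 5.7 = 1.5
1.5 * 1.5 = 2.25
ratio = 10^2.25 = 177.83

177.83


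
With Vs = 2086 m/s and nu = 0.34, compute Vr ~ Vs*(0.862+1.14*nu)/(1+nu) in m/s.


Numerator factor = 0.862 + 1.14*0.34 = 1.2496
Denominator = 1 + 0.34 = 1.34
Vr = 2086 * 1.2496 / 1.34 = 1945.27 m/s

1945.27


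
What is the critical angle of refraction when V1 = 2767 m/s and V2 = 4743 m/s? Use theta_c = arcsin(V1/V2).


V1/V2 = 2767/4743 = 0.583386
theta_c = arcsin(0.583386) = 35.6891 degrees

35.6891


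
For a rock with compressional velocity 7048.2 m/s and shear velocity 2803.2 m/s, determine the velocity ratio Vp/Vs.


Vp/Vs = 7048.2 / 2803.2
= 2.5143

2.5143


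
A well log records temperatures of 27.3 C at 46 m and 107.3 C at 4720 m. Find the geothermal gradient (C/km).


dT = 107.3 - 27.3 = 80.0 C
dz = 4720 - 46 = 4674 m
gradient = dT/dz * 1000 = 80.0/4674 * 1000 = 17.116 C/km

17.116


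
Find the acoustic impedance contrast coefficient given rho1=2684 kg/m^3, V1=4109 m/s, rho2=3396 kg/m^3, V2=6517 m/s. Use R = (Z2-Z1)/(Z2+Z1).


Z1 = 2684 * 4109 = 11028556
Z2 = 3396 * 6517 = 22131732
R = (22131732 - 11028556) / (22131732 + 11028556) = 11103176 / 33160288 = 0.3348

0.3348


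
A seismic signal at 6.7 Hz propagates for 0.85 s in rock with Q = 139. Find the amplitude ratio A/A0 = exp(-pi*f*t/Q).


pi*f*t/Q = pi*6.7*0.85/139 = 0.128715
A/A0 = exp(-0.128715) = 0.879225

0.879225


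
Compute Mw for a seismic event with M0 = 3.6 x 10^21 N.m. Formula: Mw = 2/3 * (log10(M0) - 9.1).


log10(M0) = log10(3.6 x 10^21) = 21.5563
Mw = 2/3 * (21.5563 - 9.1)
= 2/3 * 12.4563
= 8.3

8.3


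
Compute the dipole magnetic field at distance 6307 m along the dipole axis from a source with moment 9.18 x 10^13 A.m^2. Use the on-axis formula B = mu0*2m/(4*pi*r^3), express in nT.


m = 9.18 x 10^13 = 91800000000000 A.m^2
2m = 183600000000000 A.m^2
r^3 = 6307^3 = 250881416443
B = (4pi*10^-7) * 183600000000000 / (4*pi * 250881416443) * 1e9
= 230718564.479634 / 3152668859278.12 * 1e9
= 73181.9848 nT

73181.9848


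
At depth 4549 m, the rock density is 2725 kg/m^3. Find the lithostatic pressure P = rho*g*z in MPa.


P = rho * g * z / 1e6
= 2725 * 9.81 * 4549 / 1e6
= 121605005.25 / 1e6
= 121.605 MPa

121.605


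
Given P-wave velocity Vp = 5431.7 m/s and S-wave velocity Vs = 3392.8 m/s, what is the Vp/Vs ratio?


Vp/Vs = 5431.7 / 3392.8
= 1.6009

1.6009


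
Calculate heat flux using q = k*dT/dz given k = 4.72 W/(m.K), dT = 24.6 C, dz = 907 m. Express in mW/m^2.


q = k * dT / dz * 1000
= 4.72 * 24.6 / 907 * 1000
= 0.128018 * 1000
= 128.0176 mW/m^2

128.0176


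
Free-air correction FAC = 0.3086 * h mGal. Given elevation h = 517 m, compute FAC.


FAC = 0.3086 * h
= 0.3086 * 517
= 159.5462 mGal

159.5462


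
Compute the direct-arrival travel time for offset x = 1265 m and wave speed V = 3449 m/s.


t = x / V
= 1265 / 3449
= 0.3668 s

0.3668


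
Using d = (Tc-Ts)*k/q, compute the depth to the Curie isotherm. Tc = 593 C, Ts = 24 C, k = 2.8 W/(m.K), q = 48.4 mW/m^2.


T_Curie - T_surf = 593 - 24 = 569 C
Convert q to W/m^2: 48.4 mW/m^2 = 0.0484 W/m^2
d = 569 * 2.8 / 0.0484 = 32917.36 m

32917.36


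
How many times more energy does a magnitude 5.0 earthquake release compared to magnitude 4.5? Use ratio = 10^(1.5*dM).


M2 - M1 = 5.0 - 4.5 = 0.5
1.5 * 0.5 = 0.75
ratio = 10^0.75 = 5.62

5.62


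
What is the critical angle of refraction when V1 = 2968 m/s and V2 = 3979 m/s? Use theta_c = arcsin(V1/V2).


V1/V2 = 2968/3979 = 0.745916
theta_c = arcsin(0.745916) = 48.2378 degrees

48.2378


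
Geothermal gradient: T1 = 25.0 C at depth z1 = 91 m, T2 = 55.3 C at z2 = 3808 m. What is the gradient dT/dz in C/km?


dT = 55.3 - 25.0 = 30.3 C
dz = 3808 - 91 = 3717 m
gradient = dT/dz * 1000 = 30.3/3717 * 1000 = 8.1517 C/km

8.1517


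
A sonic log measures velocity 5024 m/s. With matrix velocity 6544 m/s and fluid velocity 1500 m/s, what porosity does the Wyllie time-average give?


1/V - 1/Vm = 1/5024 - 1/6544 = 4.623e-05
1/Vf - 1/Vm = 1/1500 - 1/6544 = 0.00051385
phi = 4.623e-05 / 0.00051385 = 0.09

0.09


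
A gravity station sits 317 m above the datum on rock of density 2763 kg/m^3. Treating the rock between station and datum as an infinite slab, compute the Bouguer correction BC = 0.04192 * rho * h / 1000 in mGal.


BC = 0.04192 * rho * h / 1000
= 0.04192 * 2763 * 317 / 1000
= 36.7165 mGal

36.7165


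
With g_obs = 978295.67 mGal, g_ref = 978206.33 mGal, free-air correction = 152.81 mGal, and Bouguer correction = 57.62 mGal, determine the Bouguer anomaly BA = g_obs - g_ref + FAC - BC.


BA = g_obs - g_ref + FAC - BC
= 978295.67 - 978206.33 + 152.81 - 57.62
= 184.53 mGal

184.53


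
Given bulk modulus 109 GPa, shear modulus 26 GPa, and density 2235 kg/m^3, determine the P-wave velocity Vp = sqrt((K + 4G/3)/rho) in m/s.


First compute the effective modulus:
K + 4G/3 = 109e9 + 4*26e9/3 = 143666666666.67 Pa
Then divide by density:
143666666666.67 / 2235 = 64280387.7703 Pa/(kg/m^3)
Take the square root:
Vp = sqrt(64280387.7703) = 8017.51 m/s

8017.51


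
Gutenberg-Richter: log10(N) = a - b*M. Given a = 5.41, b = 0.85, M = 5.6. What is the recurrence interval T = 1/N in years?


log10(N) = 5.41 - 0.85*5.6 = 0.65
N = 10^0.65 = 4.466836
T = 1/N = 1/4.466836 = 0.2239 years

0.2239


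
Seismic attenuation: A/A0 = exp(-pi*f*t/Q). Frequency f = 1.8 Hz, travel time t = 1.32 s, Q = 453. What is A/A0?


pi*f*t/Q = pi*1.8*1.32/453 = 0.016478
A/A0 = exp(-0.016478) = 0.983657

0.983657


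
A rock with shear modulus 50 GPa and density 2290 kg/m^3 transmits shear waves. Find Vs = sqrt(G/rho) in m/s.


Convert G to Pa: G = 50e9 Pa
Compute G/rho = 50e9 / 2290 = 21834061.1354
Vs = sqrt(21834061.1354) = 4672.69 m/s

4672.69


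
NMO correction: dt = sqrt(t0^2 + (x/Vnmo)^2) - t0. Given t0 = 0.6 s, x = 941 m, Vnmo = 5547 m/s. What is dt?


x/Vnmo = 941/5547 = 0.169641
(x/Vnmo)^2 = 0.028778
t0^2 = 0.36
sqrt(0.36 + 0.028778) = 0.623521
dt = 0.623521 - 0.6 = 0.023521

0.023521


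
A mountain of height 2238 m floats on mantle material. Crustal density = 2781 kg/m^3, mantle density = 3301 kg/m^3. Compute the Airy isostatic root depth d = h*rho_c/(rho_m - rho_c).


rho_m - rho_c = 3301 - 2781 = 520
d = 2238 * 2781 / 520
= 6223878 / 520
= 11969.0 m

11969.0
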